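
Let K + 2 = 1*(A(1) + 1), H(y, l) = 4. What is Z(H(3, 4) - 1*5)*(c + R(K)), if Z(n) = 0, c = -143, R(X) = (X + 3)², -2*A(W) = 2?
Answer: 0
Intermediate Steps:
A(W) = -1 (A(W) = -½*2 = -1)
K = -2 (K = -2 + 1*(-1 + 1) = -2 + 1*0 = -2 + 0 = -2)
R(X) = (3 + X)²
Z(H(3, 4) - 1*5)*(c + R(K)) = 0*(-143 + (3 - 2)²) = 0*(-143 + 1²) = 0*(-143 + 1) = 0*(-142) = 0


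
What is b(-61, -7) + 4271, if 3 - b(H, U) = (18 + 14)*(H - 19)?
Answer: 6834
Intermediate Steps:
b(H, U) = 611 - 32*H (b(H, U) = 3 - (18 + 14)*(H - 19) = 3 - 32*(-19 + H) = 3 - (-608 + 32*H) = 3 + (608 - 32*H) = 611 - 32*H)
b(-61, -7) + 4271 = (611 - 32*(-61)) + 4271 = (611 + 1952) + 4271 = 2563 + 4271 = 6834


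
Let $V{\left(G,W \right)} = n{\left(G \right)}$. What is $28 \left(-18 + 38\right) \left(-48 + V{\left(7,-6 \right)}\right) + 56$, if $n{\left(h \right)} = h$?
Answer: $-22904$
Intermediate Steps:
$V{\left(G,W \right)} = G$
$28 \left(-18 + 38\right) \left(-48 + V{\left(7,-6 \right)}\right) + 56 = 28 \left(-18 + 38\right) \left(-48 + 7\right) + 56 = 28 \cdot 20 \left(-41\right) + 56 = 28 \left(-820\right) + 56 = -22960 + 56 = -22904$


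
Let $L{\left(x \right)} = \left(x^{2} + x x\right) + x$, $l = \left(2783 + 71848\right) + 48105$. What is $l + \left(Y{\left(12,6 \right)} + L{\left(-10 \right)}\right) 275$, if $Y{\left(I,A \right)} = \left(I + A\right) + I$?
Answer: $183236$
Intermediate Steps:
$l = 122736$ ($l = 74631 + 48105 = 122736$)
$L{\left(x \right)} = x + 2 x^{2}$ ($L{\left(x \right)} = \left(x^{2} + x^{2}\right) + x = 2 x^{2} + x = x + 2 x^{2}$)
$Y{\left(I,A \right)} = A + 2 I$ ($Y{\left(I,A \right)} = \left(A + I\right) + I = A + 2 I$)
$l + \left(Y{\left(12,6 \right)} + L{\left(-10 \right)}\right) 275 = 122736 + \left(\left(6 + 2 \cdot 12\right) - 10 \left(1 + 2 \left(-10\right)\right)\right) 275 = 122736 + \left(\left(6 + 24\right) - 10 \left(1 - 20\right)\right) 275 = 122736 + \left(30 - -190\right) 275 = 122736 + \left(30 + 190\right) 275 = 122736 + 220 \cdot 275 = 122736 + 60500 = 183236$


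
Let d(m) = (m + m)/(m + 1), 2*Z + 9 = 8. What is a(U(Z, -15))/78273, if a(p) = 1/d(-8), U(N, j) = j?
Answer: 7/1252368 ≈ 5.5894e-6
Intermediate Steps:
Z = -½ (Z = -9/2 + (½)*8 = -9/2 + 4 = -½ ≈ -0.50000)
d(m) = 2*m/(1 + m) (d(m) = (2*m)/(1 + m) = 2*m/(1 + m))
a(p) = 7/16 (a(p) = 1/(2*(-8)/(1 - 8)) = 1/(2*(-8)/(-7)) = 1/(2*(-8)*(-⅐)) = 1/(16/7) = 7/16)
a(U(Z, -15))/78273 = (7/16)/78273 = (7/16)*(1/78273) = 7/1252368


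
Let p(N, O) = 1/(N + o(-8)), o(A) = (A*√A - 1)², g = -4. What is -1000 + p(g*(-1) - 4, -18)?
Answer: -1000 + (1 + 16*I*√2)⁻² ≈ -1000.0 - 0.00017196*I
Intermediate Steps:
o(A) = (-1 + A^(3/2))² (o(A) = (A^(3/2) - 1)² = (-1 + A^(3/2))²)
p(N, O) = 1/(N + (-1 - 16*I*√2)²) (p(N, O) = 1/(N + (-1 + (-8)^(3/2))²) = 1/(N + (-1 - 16*I*√2)²))
-1000 + p(g*(-1) - 4, -18) = -1000 + 1/(-511 + (-4*(-1) - 4) + 32*I*√2) = -1000 + 1/(-511 + (4 - 4) + 32*I*√2) = -1000 + 1/(-511 + 0 + 32*I*√2) = -1000 + 1/(-511 + 32*I*√2)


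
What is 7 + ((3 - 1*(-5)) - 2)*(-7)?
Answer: -35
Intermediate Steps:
7 + ((3 - 1*(-5)) - 2)*(-7) = 7 + ((3 + 5) - 2)*(-7) = 7 + (8 - 2)*(-7) = 7 + 6*(-7) = 7 - 42 = -35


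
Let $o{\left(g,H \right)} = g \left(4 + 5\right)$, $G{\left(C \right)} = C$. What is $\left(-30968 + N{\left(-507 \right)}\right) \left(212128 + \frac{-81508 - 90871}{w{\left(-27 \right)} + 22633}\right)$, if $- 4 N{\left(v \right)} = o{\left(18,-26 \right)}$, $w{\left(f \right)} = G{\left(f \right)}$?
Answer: $- \frac{297383496002213}{45212} \approx -6.5775 \cdot 10^{9}$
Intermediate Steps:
$w{\left(f \right)} = f$
$o{\left(g,H \right)} = 9 g$ ($o{\left(g,H \right)} = g 9 = 9 g$)
$N{\left(v \right)} = - \frac{81}{2}$ ($N{\left(v \right)} = - \frac{9 \cdot 18}{4} = \left(- \frac{1}{4}\right) 162 = - \frac{81}{2}$)
$\left(-30968 + N{\left(-507 \right)}\right) \left(212128 + \frac{-81508 - 90871}{w{\left(-27 \right)} + 22633}\right) = \left(-30968 - \frac{81}{2}\right) \left(212128 + \frac{-81508 - 90871}{-27 + 22633}\right) = - \frac{62017 \left(212128 - \frac{172379}{22606}\right)}{2} = \left(- \frac{62017}{2}\right) \frac{4795193189}{22606} = - \frac{297383496002213}{45212}$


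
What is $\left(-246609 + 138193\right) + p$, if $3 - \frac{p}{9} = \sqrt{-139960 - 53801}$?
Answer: $-108389 - 27 i \sqrt{21529} \approx -1.0839 \cdot 10^{5} - 3961.6 i$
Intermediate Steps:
$p = 27 - 27 i \sqrt{21529}$ ($p = 27 - 9 \sqrt{-139960 - 53801} = 27 - 9 \sqrt{-193761} = 27 - 9 \cdot 3 i \sqrt{21529} = 27 - 27 i \sqrt{21529} \approx 27.0 - 3961.6 i$)
$\left(-246609 + 138193\right) + p = \left(-246609 + 138193\right) + \left(27 - 27 i \sqrt{21529}\right) = -108416 + \left(27 - 27 i \sqrt{21529}\right) = -108389 - 27 i \sqrt{21529}$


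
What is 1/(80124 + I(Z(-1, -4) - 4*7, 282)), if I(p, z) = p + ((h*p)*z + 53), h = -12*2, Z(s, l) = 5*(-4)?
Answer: 1/404993 ≈ 2.4692e-6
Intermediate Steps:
Z(s, l) = -20
h = -24
I(p, z) = 53 + p - 24*p*z (I(p, z) = p + ((-24*p)*z + 53) = p + (-24*p*z + 53) = p + (53 - 24*p*z) = 53 + p - 24*p*z)
1/(80124 + I(Z(-1, -4) - 4*7, 282)) = 1/(80124 + (53 + (-20 - 4*7) - 24*(-20 - 4*7)*282)) = 1/(80124 + (53 + (-20 - 28) - 24*(-20 - 28)*282)) = 1/(80124 + (53 - 48 - 24*(-48)*282)) = 1/(80124 + (53 - 48 + 324864)) = 1/(80124 + 324869) = 1/404993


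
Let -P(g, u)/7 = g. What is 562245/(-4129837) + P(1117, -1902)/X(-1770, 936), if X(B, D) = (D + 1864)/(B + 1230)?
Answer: 124540509183/82596740 ≈ 1507.8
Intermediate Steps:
P(g, u) = -7*g
X(B, D) = (1864 + D)/(1230 + B)
562245/(-4129837) + P(1117, -1902)/X(-1770, 936) = 562245/(-4129837) + (-7*1117)/(((1864 + 936)/(1230 - 1770))) = 562245*(-1/4129837) - 7819/(2800/(-540)) = -562245/4129837 - 7819/((-1/540*2800)) = -562245/4129837 - 7819/(-140/27) = -562245/4129837 - 7819*(-27/140) = -562245/4129837 + 30159/20 = 124540509183/82596740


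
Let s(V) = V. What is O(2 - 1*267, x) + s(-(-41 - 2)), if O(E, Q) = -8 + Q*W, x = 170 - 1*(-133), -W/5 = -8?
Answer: 12155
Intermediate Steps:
W = 40 (W = -5*(-8) = 40)
x = 303 (x = 170 + 133 = 303)
O(E, Q) = -8 + 40*Q (O(E, Q) = -8 + Q*40 = -8 + 40*Q)
O(2 - 1*267, x) + s(-(-41 - 2)) = (-8 + 40*303) - (-41 - 2) = (-8 + 12120) - 1*(-43) = 12112 + 43 = 12155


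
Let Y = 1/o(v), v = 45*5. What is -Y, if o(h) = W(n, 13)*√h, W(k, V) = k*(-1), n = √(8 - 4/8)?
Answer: √30/225 ≈ 0.024343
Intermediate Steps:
v = 225
n = √30/2 (n = √(8 - 4*⅛) = √(8 - ½) = √(15/2) = √30/2 ≈ 2.7386)
W(k, V) = -k
o(h) = -√30*√h/2 (o(h) = (-√30/2)*√h = -√30*√h/2)
Y = -√30/225 (Y = 1/(-√30*√225/2) = 1/(-½*√30*15) = 1/(-15*√30/2) = -√30/225 ≈ -0.024343)
-Y = -(-1)*√30/225 = √30/225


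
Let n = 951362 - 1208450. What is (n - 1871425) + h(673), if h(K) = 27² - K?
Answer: -2128457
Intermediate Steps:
n = -257088
h(K) = 729 - K
(n - 1871425) + h(673) = (-257088 - 1871425) + (729 - 1*673) = -2128513 + (729 - 673) = -2128513 + 56 = -2128457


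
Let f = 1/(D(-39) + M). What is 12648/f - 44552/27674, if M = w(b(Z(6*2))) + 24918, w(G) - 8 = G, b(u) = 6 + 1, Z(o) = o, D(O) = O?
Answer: 4356708277868/13837 ≈ 3.1486e+8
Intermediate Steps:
b(u) = 7
w(G) = 8 + G
M = 24933 (M = (8 + 7) + 24918 = 15 + 24918 = 24933)
f = 1/24894 (f = 1/(-39 + 24933) = 1/24894 ≈ 4.0170e-5)
12648/f - 44552/27674 = 12648/(1/24894) - 44552/27674 = 12648*24894 - 44552*1/27674 = 314859312 - 22276/13837 = 4356708277868/13837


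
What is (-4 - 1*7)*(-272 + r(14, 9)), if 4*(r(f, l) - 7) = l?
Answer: 11561/4 ≈ 2890.3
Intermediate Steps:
r(f, l) = 7 + l/4
(-4 - 1*7)*(-272 + r(14, 9)) = (-4 - 1*7)*(-272 + (7 + (¼)*9)) = (-4 - 7)*(-272 + (7 + 9/4)) = -11*(-272 + 37/4) = -11*(-1051/4) = 11561/4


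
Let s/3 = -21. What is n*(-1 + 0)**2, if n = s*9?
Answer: -567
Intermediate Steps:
s = -63 (s = 3*(-21) = -63)
n = -567 (n = -63*9 = -567)
n*(-1 + 0)**2 = -567*(-1 + 0)**2 = -567*(-1)**2 = -567*1 = -567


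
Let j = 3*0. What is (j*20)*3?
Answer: 0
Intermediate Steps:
j = 0
(j*20)*3 = (0*20)*3 = 0*3 = 0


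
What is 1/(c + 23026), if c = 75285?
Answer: 1/98311 ≈ 1.0172e-5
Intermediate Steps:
1/(c + 23026) = 1/(75285 + 23026) = 1/98311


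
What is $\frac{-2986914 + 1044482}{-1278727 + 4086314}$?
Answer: $- \frac{1942432}{2807587} \approx -0.69185$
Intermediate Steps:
$\frac{-2986914 + 1044482}{-1278727 + 4086314} = - \frac{1942432}{2807587}$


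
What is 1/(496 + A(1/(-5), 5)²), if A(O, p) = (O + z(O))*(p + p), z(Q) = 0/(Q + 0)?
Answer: 1/500 ≈ 0.0020000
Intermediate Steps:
z(Q) = 0 (z(Q) = 0/Q = 0)
A(O, p) = 2*O*p (A(O, p) = (O + 0)*(p + p) = O*(2*p) = 2*O*p)
1/(496 + A(1/(-5), 5)²) = 1/(496 + (2*5/(-5))²) = 1/(496 + (2*(-⅕)*5)²) = 1/(496 + (-2)²) = 1/(496 + 4) = 1/500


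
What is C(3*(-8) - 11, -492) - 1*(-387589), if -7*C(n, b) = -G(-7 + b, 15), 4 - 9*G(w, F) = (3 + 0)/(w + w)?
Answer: 24369274781/62874 ≈ 3.8759e+5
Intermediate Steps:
G(w, F) = 4/9 - 1/(6*w) (G(w, F) = 4/9 - (3 + 0)/(9*(w + w)) = 4/9 - 1/(3*(2*w)) = 4/9 - 1/(2*w)/3 = 4/9 - 1/(6*w))
C(n, b) = (-59 + 8*b)/(126*(-7 + b)) (C(n, b) = -(-1)*(-3 + 8*(-7 + b))/(18*(-7 + b))/7 = -(-1)*(-3 + (-56 + 8*b))/(18*(-7 + b))/7 = -(-1)*(-59 + 8*b)/(18*(-7 + b))/7 = -(-1)*(-59 + 8*b)/(126*(-7 + b)) = (-59 + 8*b)/(126*(-7 + b)))
C(3*(-8) - 11, -492) - 1*(-387589) = (-59 + 8*(-492))/(126*(-7 - 492)) - 1*(-387589) = (1/126)*(-59 - 3936)/(-499) + 387589 = (1/126)*(-1/499)*(-3995) + 387589 = 3995/62874 + 387589 = 24369274781/62874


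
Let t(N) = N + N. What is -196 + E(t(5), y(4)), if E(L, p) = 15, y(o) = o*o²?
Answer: -181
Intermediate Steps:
y(o) = o³
t(N) = 2*N
-196 + E(t(5), y(4)) = -196 + 15 = -181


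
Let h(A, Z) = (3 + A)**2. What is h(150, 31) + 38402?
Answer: 61811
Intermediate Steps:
h(150, 31) + 38402 = (3 + 150)**2 + 38402 = 153**2 + 38402 = 23409 + 38402 = 61811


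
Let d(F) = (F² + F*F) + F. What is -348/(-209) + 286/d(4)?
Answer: 36151/3762 ≈ 9.6095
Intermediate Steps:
d(F) = F + 2*F² (d(F) = (F² + F²) + F = 2*F² + F = F + 2*F²)
-348/(-209) + 286/d(4) = -348/(-209) + 286/((4*(1 + 2*4))) = -348*(-1/209) + 286/((4*(1 + 8))) = 348/209 + 286/((4*9)) = 348/209 + 286/36 = 348/209 + 286*(1/36) = 348/209 + 143/18 = 36151/3762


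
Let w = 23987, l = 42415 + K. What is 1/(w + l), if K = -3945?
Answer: 1/62457 ≈ 1.6011e-5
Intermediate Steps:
l = 38470 (l = 42415 - 3945 = 38470)
1/(w + l) = 1/(23987 + 38470) = 1/62457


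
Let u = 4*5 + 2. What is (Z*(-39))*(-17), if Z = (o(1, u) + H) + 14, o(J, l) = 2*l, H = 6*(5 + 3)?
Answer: 70278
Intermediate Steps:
u = 22 (u = 20 + 2 = 22)
H = 48 (H = 6*8 = 48)
Z = 106 (Z = (2*22 + 48) + 14 = (44 + 48) + 14 = 92 + 14 = 106)
(Z*(-39))*(-17) = (106*(-39))*(-17) = -4134*(-17) = 70278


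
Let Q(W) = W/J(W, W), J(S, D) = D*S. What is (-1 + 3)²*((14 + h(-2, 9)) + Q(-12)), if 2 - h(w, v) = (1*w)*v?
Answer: 407/3 ≈ 135.67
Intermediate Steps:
h(w, v) = 2 - v*w (h(w, v) = 2 - 1*w*v = 2 - w*v = 2 - v*w)
Q(W) = 1/W (Q(W) = W/((W*W)) = W/(W²) = W/W² = 1/W)
(-1 + 3)²*((14 + h(-2, 9)) + Q(-12)) = (-1 + 3)²*((14 + (2 - 1*9*(-2))) + 1/(-12)) = 2²*((14 + (2 + 18)) - 1/12) = 4*((14 + 20) - 1/12) = 4*(34 - 1/12) = 4*(407/12) = 407/3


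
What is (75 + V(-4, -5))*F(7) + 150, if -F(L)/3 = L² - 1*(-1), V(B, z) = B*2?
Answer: -9900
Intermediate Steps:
V(B, z) = 2*B
F(L) = -3 - 3*L² (F(L) = -3*(L² - 1*(-1)) = -3*(L² + 1) = -3*(1 + L²) = -3 - 3*L²)
(75 + V(-4, -5))*F(7) + 150 = (75 + 2*(-4))*(-3 - 3*7²) + 150 = (75 - 8)*(-3 - 3*49) + 150 = 67*(-3 - 147) + 150 = 67*(-150) + 150 = -10050 + 150 = -9900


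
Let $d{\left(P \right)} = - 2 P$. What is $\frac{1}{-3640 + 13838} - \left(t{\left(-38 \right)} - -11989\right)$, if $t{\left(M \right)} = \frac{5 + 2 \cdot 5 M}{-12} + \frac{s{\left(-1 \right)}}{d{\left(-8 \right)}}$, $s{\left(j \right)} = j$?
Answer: $- \frac{980654969}{81584} \approx -12020.0$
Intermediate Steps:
$t{\left(M \right)} = - \frac{23}{48} - \frac{5 M}{6}$ ($t{\left(M \right)} = \frac{5 + 2 \cdot 5 M}{-12} - \frac{1}{\left(-2\right) \left(-8\right)} = \left(5 + 10 M\right) \left(- \frac{1}{12}\right) - \frac{1}{16} = \left(- \frac{5}{12} - \frac{5 M}{6}\right) - \frac{1}{16} = - \frac{23}{48} - \frac{5 M}{6}$)
$\frac{1}{-3640 + 13838} - \left(t{\left(-38 \right)} - -11989\right) = \frac{1}{-3640 + 13838} - \left(\left(- \frac{23}{48} - - \frac{95}{3}\right) - -11989\right) = \frac{1}{10198} - \left(\left(- \frac{23}{48} + \frac{95}{3}\right) + 11989\right) = \frac{1}{10198} - \left(\frac{499}{16} + 11989\right) = \frac{1}{10198} - \frac{192323}{16} = - \frac{980654969}{81584}$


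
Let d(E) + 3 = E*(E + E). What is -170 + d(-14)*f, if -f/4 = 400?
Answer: -622570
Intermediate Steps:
f = -1600 (f = -4*400 = -1600)
d(E) = -3 + 2*E**2 (d(E) = -3 + E*(E + E) = -3 + E*(2*E) = -3 + 2*E**2)
-170 + d(-14)*f = -170 + (-3 + 2*(-14)**2)*(-1600) = -170 + (-3 + 2*196)*(-1600) = -170 + (-3 + 392)*(-1600) = -170 + 389*(-1600) = -170 - 622400 = -622570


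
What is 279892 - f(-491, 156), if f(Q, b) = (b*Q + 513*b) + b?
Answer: 276304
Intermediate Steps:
f(Q, b) = 514*b + Q*b (f(Q, b) = (Q*b + 513*b) + b = (513*b + Q*b) + b = 514*b + Q*b)
279892 - f(-491, 156) = 279892 - 156*(514 - 491) = 279892 - 156*23 = 279892 - 1*3588 = 279892 - 3588 = 276304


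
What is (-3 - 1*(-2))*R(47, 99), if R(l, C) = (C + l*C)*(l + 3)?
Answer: -237600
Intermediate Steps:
R(l, C) = (3 + l)*(C + C*l) (R(l, C) = (C + C*l)*(3 + l) = (3 + l)*(C + C*l))
(-3 - 1*(-2))*R(47, 99) = (-3 - 1*(-2))*(99*(3 + 47² + 4*47)) = (-3 + 2)*(99*(3 + 2209 + 188)) = -99*2400 = -1*237600 = -237600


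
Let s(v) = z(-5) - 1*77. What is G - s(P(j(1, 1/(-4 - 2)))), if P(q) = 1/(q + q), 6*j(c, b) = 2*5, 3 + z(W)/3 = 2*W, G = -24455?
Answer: -24339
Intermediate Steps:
z(W) = -9 + 6*W (z(W) = -9 + 3*(2*W) = -9 + 6*W)
j(c, b) = 5/3 (j(c, b) = (2*5)/6 = (⅙)*10 = 5/3)
P(q) = 1/(2*q)
s(v) = -116 (s(v) = (-9 + 6*(-5)) - 1*77 = (-9 - 30) - 77 = -39 - 77 = -116)
G - s(P(j(1, 1/(-4 - 2)))) = -24455 - 1*(-116) = -24455 + 116 = -24339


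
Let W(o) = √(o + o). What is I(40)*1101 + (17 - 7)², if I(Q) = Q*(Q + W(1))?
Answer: 1761700 + 44040*√2 ≈ 1.8240e+6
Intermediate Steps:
W(o) = √2*√o (W(o) = √(2*o) = √2*√o)
I(Q) = Q*(Q + √2) (I(Q) = Q*(Q + √2*√1) = Q*(Q + √2*1) = Q*(Q + √2))
I(40)*1101 + (17 - 7)² = (40*(40 + √2))*1101 + (17 - 7)² = (1600 + 40*√2)*1101 + 10² = (1761600 + 44040*√2) + 100 = 1761700 + 44040*√2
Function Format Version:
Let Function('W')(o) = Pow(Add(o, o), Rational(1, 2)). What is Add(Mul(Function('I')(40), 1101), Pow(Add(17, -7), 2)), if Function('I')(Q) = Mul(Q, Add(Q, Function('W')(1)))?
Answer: Add(1761700, Mul(44040, Pow(2, Rational(1, 2)))) ≈ 1.8240e+6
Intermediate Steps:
Function('W')(o) = Mul(Pow(2, Rational(1, 2)), Pow(o, Rational(1, 2))) (Function('W')(o) = Pow(Mul(2, o), Rational(1, 2)) = Mul(Pow(2, Rational(1, 2)), Pow(o, Rational(1, 2))))
Function('I')(Q) = Mul(Q, Add(Q, Pow(2, Rational(1, 2)))) (Function('I')(Q) = Mul(Q, Add(Q, Mul(Pow(2, Rational(1, 2)), Pow(1, Rational(1, 2))))) = Mul(Q, Add(Q, Mul(Pow(2, Rational(1, 2)), 1))) = Mul(Q, Add(Q, Pow(2, Rational(1, 2)))))
Add(Mul(Function('I')(40), 1101), Pow(Add(17, -7), 2)) = Add(Mul(Mul(40, Add(40, Pow(2, Rational(1, 2)))), 1101), Pow(Add(17, -7), 2)) = Add(Mul(Add(1600, Mul(40, Pow(2, Rational(1, 2)))), 1101), Pow(10, 2)) = Add(Add(1761600, Mul(44040, Pow(2, Rational(1, 2)))), 100) = Add(1761700, Mul(44040, Pow(2, Rational(1, 2))))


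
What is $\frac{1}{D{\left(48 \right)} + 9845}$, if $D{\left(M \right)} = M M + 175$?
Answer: $\frac{1}{12324} \approx 8.1143 \cdot 10^{-5}$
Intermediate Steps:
$D{\left(M \right)} = 175 + M^{2}$ ($D{\left(M \right)} = M^{2} + 175 = 175 + M^{2}$)
$\frac{1}{D{\left(48 \right)} + 9845} = \frac{1}{\left(175 + 48^{2}\right) + 9845} = \frac{1}{\left(175 + 2304\right) + 9845} = \frac{1}{2479 + 9845} = \frac{1}{12324}$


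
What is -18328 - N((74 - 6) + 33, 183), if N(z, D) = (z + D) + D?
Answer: -18795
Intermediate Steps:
N(z, D) = z + 2*D (N(z, D) = (D + z) + D = z + 2*D)
-18328 - N((74 - 6) + 33, 183) = -18328 - (((74 - 6) + 33) + 2*183) = -18328 - ((68 + 33) + 366) = -18328 - (101 + 366) = -18328 - 1*467 = -18328 - 467 = -18795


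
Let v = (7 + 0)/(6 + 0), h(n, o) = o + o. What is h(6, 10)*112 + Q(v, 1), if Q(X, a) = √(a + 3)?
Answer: 2242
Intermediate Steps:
h(n, o) = 2*o
v = 7/6 ≈ 1.1667
Q(X, a) = √(3 + a)
h(6, 10)*112 + Q(v, 1) = (2*10)*112 + √(3 + 1) = 20*112 + √4 = 2240 + 2 = 2242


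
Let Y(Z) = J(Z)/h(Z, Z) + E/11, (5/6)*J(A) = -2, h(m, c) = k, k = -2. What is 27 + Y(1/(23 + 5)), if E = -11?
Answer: 136/5 ≈ 27.200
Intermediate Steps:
h(m, c) = -2
J(A) = -12/5 (J(A) = (6/5)*(-2) = -12/5)
Y(Z) = 1/5 (Y(Z) = -12/5/(-2) - 11/11 = -12/5*(-1/2) - 11*1/11 = 6/5 - 1 = 1/5)
27 + Y(1/(23 + 5)) = 27 + 1/5 = 136/5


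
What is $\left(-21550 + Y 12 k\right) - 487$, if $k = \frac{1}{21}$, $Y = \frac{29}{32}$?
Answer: $- \frac{1234043}{56} \approx -22036.0$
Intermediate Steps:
$Y = \frac{29}{32}$ ($Y = 29 \cdot \frac{1}{32} = \frac{29}{32} \approx 0.90625$)
$k = \frac{1}{21} \approx 0.047619$
$\left(-21550 + Y 12 k\right) - 487 = \left(-21550 + \frac{29}{32} \cdot 12 \cdot \frac{1}{21}\right) - 487 = \left(-21550 + \frac{87}{8} \cdot \frac{1}{21}\right) - 487 = \left(-21550 + \frac{29}{56}\right) - 487 = - \frac{1206771}{56} - 487 = - \frac{1234043}{56}$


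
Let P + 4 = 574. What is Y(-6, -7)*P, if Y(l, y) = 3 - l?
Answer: 5130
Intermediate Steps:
P = 570 (P = -4 + 574 = 570)
Y(-6, -7)*P = (3 - 1*(-6))*570 = (3 + 6)*570 = 9*570 = 5130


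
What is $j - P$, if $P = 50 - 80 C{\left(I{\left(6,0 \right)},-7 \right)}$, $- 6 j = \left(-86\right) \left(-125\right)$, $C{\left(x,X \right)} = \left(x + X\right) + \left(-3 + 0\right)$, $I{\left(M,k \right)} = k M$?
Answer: $- \frac{7925}{3} \approx -2641.7$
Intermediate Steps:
$I{\left(M,k \right)} = M k$
$C{\left(x,X \right)} = -3 + X + x$ ($C{\left(x,X \right)} = \left(X + x\right) - 3 = -3 + X + x$)
$j = - \frac{5375}{3}$ ($j = - \frac{\left(-86\right) \left(-125\right)}{6} = \left(- \frac{1}{6}\right) 10750 = - \frac{5375}{3} \approx -1791.7$)
$P = 850$ ($P = 50 - 80 \left(-3 - 7 + 6 \cdot 0\right) = 50 - 80 \left(-3 - 7 + 0\right) = 50 - -800 = 50 + 800 = 850$)
$j - P = - \frac{5375}{3} - 850 = - \frac{7925}{3}$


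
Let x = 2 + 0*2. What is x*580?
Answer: 1160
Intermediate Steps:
x = 2 (x = 2 + 0 = 2)
x*580 = 2*580 = 1160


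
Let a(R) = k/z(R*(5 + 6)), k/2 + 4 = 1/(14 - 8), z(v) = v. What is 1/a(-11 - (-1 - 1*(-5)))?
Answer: 495/23 ≈ 21.522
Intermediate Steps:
k = -23/3 (k = -8 + 2/(14 - 8) = -8 + 2/6 = -8 + 2*(1/6) = -8 + 1/3 = -23/3 ≈ -7.6667)
a(R) = -23/(33*R) (a(R) = -23*1/(R*(5 + 6))/3 = -23*1/(11*R)/3 = -23/(33*R))
1/a(-11 - (-1 - 1*(-5))) = 1/(-23/(33*(-11 - (-1 - 1*(-5))))) = 1/(-23/(33*(-11 - (-1 + 5)))) = 1/(-23/(33*(-11 - 1*4))) = 1/(-23/(33*(-11 - 4))) = 1/(-23/33/(-15)) = 1/(-23/33*(-1/15)) = 1/(23/495) = 495/23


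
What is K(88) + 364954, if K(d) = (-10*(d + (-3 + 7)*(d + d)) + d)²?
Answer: 61705178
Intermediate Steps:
K(d) = 7921*d² (K(d) = (-10*(d + 4*(2*d)) + d)² = (-10*(d + 8*d) + d)² = (-90*d + d)² = (-89*d)² = 7921*d²)
K(88) + 364954 = 7921*88² + 364954 = 7921*7744 + 364954 = 61340224 + 364954 = 61705178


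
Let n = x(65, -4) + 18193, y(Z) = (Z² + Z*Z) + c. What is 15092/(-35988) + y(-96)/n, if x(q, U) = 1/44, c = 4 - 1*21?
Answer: 474405459/800226169 ≈ 0.59284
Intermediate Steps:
c = -17 (c = 4 - 21 = -17)
x(q, U) = 1/44
y(Z) = -17 + 2*Z² (y(Z) = (Z² + Z*Z) - 17 = (Z² + Z²) - 17 = 2*Z² - 17 = -17 + 2*Z²)
n = 800493/44 (n = 1/44 + 18193 = 800493/44 ≈ 18193.)
15092/(-35988) + y(-96)/n = 15092/(-35988) + (-17 + 2*(-96)²)/(800493/44) = 15092*(-1/35988) + (-17 + 2*9216)*(44/800493) = -3773/8997 + (-17 + 18432)*(44/800493) = -3773/8997 + 18415*(44/800493) = -3773/8997 + 810260/800493 = 474405459/800226169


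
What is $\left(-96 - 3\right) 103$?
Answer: $-10197$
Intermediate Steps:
$\left(-96 - 3\right) 103 = \left(-99\right) 103 = -10197$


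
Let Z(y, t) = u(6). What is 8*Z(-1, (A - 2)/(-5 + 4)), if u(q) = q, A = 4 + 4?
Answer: 48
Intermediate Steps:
A = 8
Z(y, t) = 6
8*Z(-1, (A - 2)/(-5 + 4)) = 8*6 = 48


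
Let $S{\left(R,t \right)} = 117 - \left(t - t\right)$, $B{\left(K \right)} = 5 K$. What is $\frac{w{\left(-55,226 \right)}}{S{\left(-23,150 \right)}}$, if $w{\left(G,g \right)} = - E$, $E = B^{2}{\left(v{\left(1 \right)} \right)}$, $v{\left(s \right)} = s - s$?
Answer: $0$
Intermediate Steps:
$v{\left(s \right)} = 0$
$E = 0$ ($E = \left(5 \cdot 0\right)^{2} = 0^{2} = 0$)
$w{\left(G,g \right)} = 0$ ($w{\left(G,g \right)} = \left(-1\right) 0 = 0$)
$S{\left(R,t \right)} = 117$ ($S{\left(R,t \right)} = 117 - 0 = 117 + 0 = 117$)
$\frac{w{\left(-55,226 \right)}}{S{\left(-23,150 \right)}} = \frac{0}{117} = 0 \cdot \frac{1}{117} = 0$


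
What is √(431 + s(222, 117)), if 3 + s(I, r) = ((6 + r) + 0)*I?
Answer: 7*√566 ≈ 166.54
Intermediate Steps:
s(I, r) = -3 + I*(6 + r) (s(I, r) = -3 + ((6 + r) + 0)*I = -3 + (6 + r)*I = -3 + I*(6 + r))
√(431 + s(222, 117)) = √(431 + (-3 + 6*222 + 222*117)) = √(431 + (-3 + 1332 + 25974)) = √(431 + 27303) = √27734 = 7*√566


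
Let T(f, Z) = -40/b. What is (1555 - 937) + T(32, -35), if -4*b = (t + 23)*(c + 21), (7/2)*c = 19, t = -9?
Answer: 22882/37 ≈ 618.43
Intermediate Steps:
c = 38/7 (c = (2/7)*19 = 38/7 ≈ 5.4286)
b = -185/2 (b = -(-9 + 23)*(38/7 + 21)/4 = -7*185/(2*7) = -¼*370 = -185/2 ≈ -92.500)
T(f, Z) = 16/37 (T(f, Z) = -40/(-185/2) = -40*(-2/185) = 16/37)
(1555 - 937) + T(32, -35) = (1555 - 937) + 16/37 = 618 + 16/37 = 22882/37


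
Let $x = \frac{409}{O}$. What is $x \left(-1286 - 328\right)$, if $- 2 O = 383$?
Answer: $\frac{1320252}{383} \approx 3447.1$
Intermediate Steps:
$O = - \frac{383}{2}$ ($O = \left(- \frac{1}{2}\right) 383 = - \frac{383}{2} \approx -191.5$)
$x = - \frac{818}{383}$ ($x = \frac{409}{- \frac{383}{2}} = 409 \left(- \frac{2}{383}\right) = - \frac{818}{383} \approx -2.1358$)
$x \left(-1286 - 328\right) = - \frac{818 \left(-1286 - 328\right)}{383} = \left(- \frac{818}{383}\right) \left(-1614\right) = \frac{1320252}{383}$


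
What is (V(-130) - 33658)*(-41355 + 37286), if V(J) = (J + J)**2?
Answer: -138109998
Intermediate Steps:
V(J) = 4*J**2 (V(J) = (2*J)**2 = 4*J**2)
(V(-130) - 33658)*(-41355 + 37286) = (4*(-130)**2 - 33658)*(-41355 + 37286) = (4*16900 - 33658)*(-4069) = (67600 - 33658)*(-4069) = 33942*(-4069) = -138109998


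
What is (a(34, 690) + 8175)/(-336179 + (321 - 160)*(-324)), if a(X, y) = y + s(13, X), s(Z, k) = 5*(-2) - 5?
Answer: -8850/388343 ≈ -0.022789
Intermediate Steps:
s(Z, k) = -15 (s(Z, k) = -10 - 5 = -15)
a(X, y) = -15 + y (a(X, y) = y - 15 = -15 + y)
(a(34, 690) + 8175)/(-336179 + (321 - 160)*(-324)) = ((-15 + 690) + 8175)/(-336179 + (321 - 160)*(-324)) = (675 + 8175)/(-336179 + 161*(-324)) = 8850/(-336179 - 52164) = 8850/(-388343) = 8850*(-1/388343) = -8850/388343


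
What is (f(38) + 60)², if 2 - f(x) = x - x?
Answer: 3844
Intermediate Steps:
f(x) = 2 (f(x) = 2 - (x - x) = 2 - 1*0 = 2 + 0 = 2)
(f(38) + 60)² = (2 + 60)² = 62² = 3844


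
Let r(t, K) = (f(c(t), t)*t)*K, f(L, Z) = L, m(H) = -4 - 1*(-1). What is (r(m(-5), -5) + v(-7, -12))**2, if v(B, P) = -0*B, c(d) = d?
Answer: 2025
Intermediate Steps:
m(H) = -3 (m(H) = -4 + 1 = -3)
r(t, K) = K*t**2 (r(t, K) = (t*t)*K = t**2*K = K*t**2)
v(B, P) = 0 (v(B, P) = -1*0 = 0)
(r(m(-5), -5) + v(-7, -12))**2 = (-5*(-3)**2 + 0)**2 = (-5*9 + 0)**2 = (-45 + 0)**2 = (-45)**2 = 2025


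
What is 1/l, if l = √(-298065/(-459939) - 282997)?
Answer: -I*√6651794152185978/43387019706 ≈ -0.0018798*I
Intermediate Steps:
l = I*√6651794152185978/153313 (l = √(-298065*(-1/459939) - 282997) = √(99355/153313 - 282997) = √(-43387019706/153313) = I*√6651794152185978/153313 ≈ 531.97*I)
1/l = 1/(I*√6651794152185978/153313) = -I*√6651794152185978/43387019706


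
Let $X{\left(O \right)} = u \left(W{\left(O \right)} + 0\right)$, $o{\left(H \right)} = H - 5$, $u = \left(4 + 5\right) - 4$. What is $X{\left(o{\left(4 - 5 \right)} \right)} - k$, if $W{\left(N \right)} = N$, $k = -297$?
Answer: $267$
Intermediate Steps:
$u = 5$ ($u = 9 - 4 = 5$)
$o{\left(H \right)} = -5 + H$ ($o{\left(H \right)} = H - 5 = -5 + H$)
$X{\left(O \right)} = 5 O$ ($X{\left(O \right)} = 5 \left(O + 0\right) = 5 O$)
$X{\left(o{\left(4 - 5 \right)} \right)} - k = 5 \left(-5 + \left(4 - 5\right)\right) - -297 = 5 \left(-5 - 1\right) + 297 = 5 \left(-6\right) + 297 = -30 + 297 = 267$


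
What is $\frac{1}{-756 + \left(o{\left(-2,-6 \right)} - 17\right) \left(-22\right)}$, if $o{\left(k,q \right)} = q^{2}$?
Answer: $- \frac{1}{1174} \approx -0.00085179$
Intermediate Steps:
$\frac{1}{-756 + \left(o{\left(-2,-6 \right)} - 17\right) \left(-22\right)} = \frac{1}{-756 + \left(\left(-6\right)^{2} - 17\right) \left(-22\right)} = \frac{1}{-756 + \left(36 - 17\right) \left(-22\right)} = \frac{1}{-756 + 19 \left(-22\right)} = \frac{1}{-756 - 418} = \frac{1}{-1174} = - \frac{1}{1174}$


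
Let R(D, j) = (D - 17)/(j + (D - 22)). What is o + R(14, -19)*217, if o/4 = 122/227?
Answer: 53651/2043 ≈ 26.261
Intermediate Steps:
R(D, j) = (-17 + D)/(-22 + D + j) (R(D, j) = (-17 + D)/(j + (-22 + D)) = (-17 + D)/(-22 + D + j))
o = 488/227 (o = 4*(122/227) = 488/227 ≈ 2.1498)
o + R(14, -19)*217 = 488/227 + ((-17 + 14)/(-22 + 14 - 19))*217 = 488/227 + (-3/(-27))*217 = 488/227 - 1/27*(-3)*217 = 488/227 + (1/9)*217 = 488/227 + 217/9 = 53651/2043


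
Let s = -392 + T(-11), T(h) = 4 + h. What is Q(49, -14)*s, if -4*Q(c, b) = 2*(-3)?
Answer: -1197/2 ≈ -598.50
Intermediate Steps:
s = -399 (s = -392 + (4 - 11) = -392 - 7 = -399)
Q(c, b) = 3/2 (Q(c, b) = -(-3)/2 = -¼*(-6) = 3/2)
Q(49, -14)*s = (3/2)*(-399) = -1197/2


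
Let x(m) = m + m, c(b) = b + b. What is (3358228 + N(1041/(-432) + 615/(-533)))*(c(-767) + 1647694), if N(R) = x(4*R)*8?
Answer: 215584401530240/39 ≈ 5.5278e+12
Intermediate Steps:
c(b) = 2*b
x(m) = 2*m
N(R) = 64*R (N(R) = (2*(4*R))*8 = (8*R)*8 = 64*R)
(3358228 + N(1041/(-432) + 615/(-533)))*(c(-767) + 1647694) = (3358228 + 64*(1041/(-432) + 615/(-533)))*(2*(-767) + 1647694) = (3358228 + 64*(1041*(-1/432) + 615*(-1/533)))*(-1534 + 1647694) = (3358228 + 64*(-347/144 - 15/13))*1646160 = (3358228 + 64*(-6671/1872))*1646160 = (3358228 - 26684/117)*1646160 = (392885992/117)*1646160 = 215584401530240/39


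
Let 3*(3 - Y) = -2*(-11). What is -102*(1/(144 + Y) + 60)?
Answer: -2564586/419 ≈ -6120.7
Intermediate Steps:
Y = -13/3 (Y = 3 - (-2)*(-11)/3 = 3 - ⅓*22 = 3 - 22/3 = -13/3 ≈ -4.3333)
-102*(1/(144 + Y) + 60) = -102*(1/(144 - 13/3) + 60) = -102*(1/(419/3) + 60) = -102*(3/419 + 60) = -102*25143/419 = -2564586/419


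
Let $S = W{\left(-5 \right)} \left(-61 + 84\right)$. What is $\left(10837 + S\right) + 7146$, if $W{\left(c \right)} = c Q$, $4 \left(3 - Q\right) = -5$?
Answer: $\frac{69977}{4} \approx 17494.0$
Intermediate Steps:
$Q = \frac{17}{4}$ ($Q = 3 - - \frac{5}{4} = 3 + \frac{5}{4} = \frac{17}{4} \approx 4.25$)
$W{\left(c \right)} = \frac{17 c}{4}$ ($W{\left(c \right)} = c \frac{17}{4} = \frac{17 c}{4}$)
$S = - \frac{1955}{4}$ ($S = \frac{17}{4} \left(-5\right) \left(-61 + 84\right) = \left(- \frac{85}{4}\right) 23 = - \frac{1955}{4} \approx -488.75$)
$\left(10837 + S\right) + 7146 = \left(10837 - \frac{1955}{4}\right) + 7146 = \frac{41393}{4} + 7146 = \frac{69977}{4}$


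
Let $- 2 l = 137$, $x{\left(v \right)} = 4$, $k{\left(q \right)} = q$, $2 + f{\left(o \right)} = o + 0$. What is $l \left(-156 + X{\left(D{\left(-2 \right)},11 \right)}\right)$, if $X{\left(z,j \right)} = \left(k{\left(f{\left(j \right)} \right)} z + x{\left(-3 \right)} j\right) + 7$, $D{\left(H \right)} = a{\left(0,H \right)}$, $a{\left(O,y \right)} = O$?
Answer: $\frac{14385}{2} \approx 7192.5$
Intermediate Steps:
$f{\left(o \right)} = -2 + o$ ($f{\left(o \right)} = -2 + \left(o + 0\right) = -2 + o$)
$D{\left(H \right)} = 0$
$l = - \frac{137}{2}$ ($l = \left(- \frac{1}{2}\right) 137 = - \frac{137}{2} \approx -68.5$)
$X{\left(z,j \right)} = 7 + 4 j + z \left(-2 + j\right)$ ($X{\left(z,j \right)} = \left(\left(-2 + j\right) z + 4 j\right) + 7 = \left(z \left(-2 + j\right) + 4 j\right) + 7 = \left(4 j + z \left(-2 + j\right)\right) + 7 = 7 + 4 j + z \left(-2 + j\right)$)
$l \left(-156 + X{\left(D{\left(-2 \right)},11 \right)}\right) = - \frac{137 \left(-156 + \left(7 + 4 \cdot 11 + 0 \left(-2 + 11\right)\right)\right)}{2} = - \frac{137 \left(-156 + \left(7 + 44 + 0 \cdot 9\right)\right)}{2} = - \frac{137 \left(-156 + \left(7 + 44 + 0\right)\right)}{2} = - \frac{137 \left(-156 + 51\right)}{2} = \left(- \frac{137}{2}\right) \left(-105\right) = \frac{14385}{2}$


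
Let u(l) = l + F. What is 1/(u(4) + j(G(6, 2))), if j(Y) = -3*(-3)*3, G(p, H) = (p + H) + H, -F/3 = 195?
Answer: -1/554 ≈ -0.0018051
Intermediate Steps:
F = -585 (F = -3*195 = -585)
G(p, H) = p + 2*H (G(p, H) = (H + p) + H = p + 2*H)
j(Y) = 27 (j(Y) = 9*3 = 27)
u(l) = -585 + l (u(l) = l - 585 = -585 + l)
1/(u(4) + j(G(6, 2))) = 1/((-585 + 4) + 27) = 1/(-581 + 27) = 1/(-554) = -1/554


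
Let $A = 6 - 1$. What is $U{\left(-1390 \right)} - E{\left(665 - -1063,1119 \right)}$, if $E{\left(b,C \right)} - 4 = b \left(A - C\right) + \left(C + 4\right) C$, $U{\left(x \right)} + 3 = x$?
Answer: $666958$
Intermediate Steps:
$A = 5$
$U{\left(x \right)} = -3 + x$
$E{\left(b,C \right)} = 4 + C \left(4 + C\right) + b \left(5 - C\right)$ ($E{\left(b,C \right)} = 4 + \left(b \left(5 - C\right) + \left(C + 4\right) C\right) = 4 + \left(b \left(5 - C\right) + \left(4 + C\right) C\right) = 4 + \left(b \left(5 - C\right) + C \left(4 + C\right)\right) = 4 + \left(C \left(4 + C\right) + b \left(5 - C\right)\right) = 4 + C \left(4 + C\right) + b \left(5 - C\right)$)
$U{\left(-1390 \right)} - E{\left(665 - -1063,1119 \right)} = \left(-3 - 1390\right) - \left(4 + 1119^{2} + 4 \cdot 1119 + 5 \left(665 - -1063\right) - 1119 \left(665 - -1063\right)\right) = -1393 - \left(4 + 1252161 + 4476 + 5 \left(665 + 1063\right) - 1119 \left(665 + 1063\right)\right) = -1393 - \left(4 + 1252161 + 4476 + 5 \cdot 1728 - 1119 \cdot 1728\right) = -1393 - \left(4 + 1252161 + 4476 + 8640 - 1933632\right) = -1393 - -668351 = -1393 + 668351 = 666958$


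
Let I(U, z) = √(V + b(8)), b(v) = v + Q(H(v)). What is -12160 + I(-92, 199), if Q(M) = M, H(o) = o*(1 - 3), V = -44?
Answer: -12160 + 2*I*√13 ≈ -12160.0 + 7.2111*I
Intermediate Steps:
H(o) = -2*o (H(o) = o*(-2) = -2*o)
b(v) = -v (b(v) = v - 2*v = -v)
I(U, z) = 2*I*√13 (I(U, z) = √(-44 - 1*8) = √(-44 - 8) = √(-52) = 2*I*√13)
-12160 + I(-92, 199) = -12160 + 2*I*√13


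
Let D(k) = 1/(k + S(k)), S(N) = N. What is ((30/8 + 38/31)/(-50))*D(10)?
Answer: -617/124000 ≈ -0.0049758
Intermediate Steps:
D(k) = 1/(2*k) (D(k) = 1/(k + k) = 1/(2*k))
((30/8 + 38/31)/(-50))*D(10) = ((30/8 + 38/31)/(-50))*((1/2)/10) = ((30*(1/8) + 38*(1/31))*(-1/50))*((1/2)*(1/10)) = ((15/4 + 38/31)*(-1/50))*(1/20) = ((617/124)*(-1/50))*(1/20) = -617/6200*1/20 = -617/124000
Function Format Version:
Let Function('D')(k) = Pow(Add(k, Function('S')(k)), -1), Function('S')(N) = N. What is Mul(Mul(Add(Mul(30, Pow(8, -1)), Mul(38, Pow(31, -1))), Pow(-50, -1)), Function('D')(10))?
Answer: Rational(-617, 124000) ≈ -0.0049758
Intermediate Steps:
Function('D')(k) = Mul(Rational(1, 2), Pow(k, -1)) (Function('D')(k) = Pow(Add(k, k), -1) = Pow(Mul(2, k), -1) = Mul(Rational(1, 2), Pow(k, -1)))
Mul(Mul(Add(Mul(30, Pow(8, -1)), Mul(38, Pow(31, -1))), Pow(-50, -1)), Function('D')(10)) = Mul(Mul(Add(Mul(30, Pow(8, -1)), Mul(38, Pow(31, -1))), Pow(-50, -1)), Mul(Rational(1, 2), Pow(10, -1))) = Mul(Mul(Add(Mul(30, Rational(1, 8)), Mul(38, Rational(1, 31))), Rational(-1, 50)), Mul(Rational(1, 2), Rational(1, 10))) = Mul(Mul(Add(Rational(15, 4), Rational(38, 31)), Rational(-1, 50)), Rational(1, 20)) = Mul(Mul(Rational(617, 124), Rational(-1, 50)), Rational(1, 20)) = Mul(Rational(-617, 6200), Rational(1, 20)) = Rational(-617, 124000)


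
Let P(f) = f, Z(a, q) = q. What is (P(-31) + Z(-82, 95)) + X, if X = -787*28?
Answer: -21972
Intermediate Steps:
X = -22036
(P(-31) + Z(-82, 95)) + X = (-31 + 95) - 22036 = 64 - 22036 = -21972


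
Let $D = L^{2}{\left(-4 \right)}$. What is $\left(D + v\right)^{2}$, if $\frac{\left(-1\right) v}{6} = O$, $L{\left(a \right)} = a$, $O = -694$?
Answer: $17472400$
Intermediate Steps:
$v = 4164$ ($v = \left(-6\right) \left(-694\right) = 4164$)
$D = 16$ ($D = \left(-4\right)^{2} = 16$)
$\left(D + v\right)^{2} = \left(16 + 4164\right)^{2} = 4180^{2} = 17472400$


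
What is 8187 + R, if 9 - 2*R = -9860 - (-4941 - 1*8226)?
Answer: 6538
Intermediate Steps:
R = -1649 (R = 9/2 - (-9860 - (-4941 - 1*8226))/2 = 9/2 - (-9860 - (-4941 - 8226))/2 = 9/2 - (-9860 - 1*(-13167))/2 = 9/2 - (-9860 + 13167)/2 = 9/2 - 1/2*3307 = 9/2 - 3307/2 = -1649)
8187 + R = 8187 - 1649 = 6538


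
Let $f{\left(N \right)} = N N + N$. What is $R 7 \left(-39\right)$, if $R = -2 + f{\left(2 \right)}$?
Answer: $-1092$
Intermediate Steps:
$f{\left(N \right)} = N + N^{2}$ ($f{\left(N \right)} = N^{2} + N = N + N^{2}$)
$R = 4$ ($R = -2 + 2 \left(1 + 2\right) = -2 + 2 \cdot 3 = -2 + 6 = 4$)
$R 7 \left(-39\right) = 4 \cdot 7 \left(-39\right) = 28 \left(-39\right) = -1092$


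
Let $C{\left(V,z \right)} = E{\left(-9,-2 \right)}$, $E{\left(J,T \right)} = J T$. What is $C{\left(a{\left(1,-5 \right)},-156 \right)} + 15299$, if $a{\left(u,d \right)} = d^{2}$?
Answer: $15317$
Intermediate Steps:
$C{\left(V,z \right)} = 18$ ($C{\left(V,z \right)} = \left(-9\right) \left(-2\right) = 18$)
$C{\left(a{\left(1,-5 \right)},-156 \right)} + 15299 = 18 + 15299 = 15317$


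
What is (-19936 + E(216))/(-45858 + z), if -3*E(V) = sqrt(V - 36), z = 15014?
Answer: 4984/7711 + sqrt(5)/15422 ≈ 0.64649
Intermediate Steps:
E(V) = -sqrt(-36 + V)/3 (E(V) = -sqrt(V - 36)/3 = -sqrt(-36 + V)/3)
(-19936 + E(216))/(-45858 + z) = (-19936 - sqrt(-36 + 216)/3)/(-45858 + 15014) = (-19936 - 2*sqrt(5))/(-30844) = (-19936 - 2*sqrt(5))*(-1/30844) = 4984/7711 + sqrt(5)/15422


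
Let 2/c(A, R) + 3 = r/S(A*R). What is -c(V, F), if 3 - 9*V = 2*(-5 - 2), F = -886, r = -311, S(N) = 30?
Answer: 60/401 ≈ 0.14963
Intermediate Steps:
V = 17/9 (V = 1/3 - 2*(-5 - 2)/9 = 1/3 - 2*(-7)/9 = 1/3 - 1/9*(-14) = 1/3 + 14/9 = 17/9 ≈ 1.8889)
c(A, R) = -60/401 (c(A, R) = 2/(-3 - 311/30) = 2/(-401/30) = 2*(-30/401) = -60/401)
-c(V, F) = -1*(-60/401) = 60/401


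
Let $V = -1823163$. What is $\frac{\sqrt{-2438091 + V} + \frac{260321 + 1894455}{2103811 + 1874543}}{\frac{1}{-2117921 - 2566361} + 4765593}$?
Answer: $\frac{5046789215416}{44405157060375657825} + \frac{4684282 i \sqrt{4261254}}{22323381509225} \approx 1.1365 \cdot 10^{-7} + 0.00043316 i$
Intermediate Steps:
$\frac{\sqrt{-2438091 + V} + \frac{260321 + 1894455}{2103811 + 1874543}}{\frac{1}{-2117921 - 2566361} + 4765593} = \frac{\sqrt{-2438091 - 1823163} + \frac{260321 + 1894455}{2103811 + 1874543}}{\frac{1}{-2117921 - 2566361} + 4765593} = \frac{\sqrt{-4261254} + \frac{2154776}{3978354}}{\frac{1}{-4684282} + 4765593} = \frac{i \sqrt{4261254} + 2154776 \cdot \frac{1}{3978354}}{- \frac{1}{4684282} + 4765593} = \frac{i \sqrt{4261254} + \frac{1077388}{1989177}}{\frac{22323381509225}{4684282}} = \left(\frac{1077388}{1989177} + i \sqrt{4261254}\right) \frac{4684282}{22323381509225} = \frac{5046789215416}{44405157060375657825} + \frac{4684282 i \sqrt{4261254}}{22323381509225}$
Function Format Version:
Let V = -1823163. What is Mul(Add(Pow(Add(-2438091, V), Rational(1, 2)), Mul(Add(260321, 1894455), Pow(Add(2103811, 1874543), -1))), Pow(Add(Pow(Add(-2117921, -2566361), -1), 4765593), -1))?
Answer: Add(Rational(5046789215416, 44405157060375657825), Mul(Rational(4684282, 22323381509225), I, Pow(4261254, Rational(1, 2)))) ≈ Add(1.1365e-7, Mul(0.00043316, I))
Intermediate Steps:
Mul(Add(Pow(Add(-2438091, V), Rational(1, 2)), Mul(Add(260321, 1894455), Pow(Add(2103811, 1874543), -1))), Pow(Add(Pow(Add(-2117921, -2566361), -1), 4765593), -1)) = Mul(Add(Pow(Add(-2438091, -1823163), Rational(1, 2)), Mul(Add(260321, 1894455), Pow(Add(2103811, 1874543), -1))), Pow(Add(Pow(Add(-2117921, -2566361), -1), 4765593), -1)) = Mul(Add(Pow(-4261254, Rational(1, 2)), Mul(2154776, Pow(3978354, -1))), Pow(Add(Pow(-4684282, -1), 4765593), -1)) = Mul(Add(Mul(I, Pow(4261254, Rational(1, 2))), Mul(2154776, Rational(1, 3978354))), Pow(Add(Rational(-1, 4684282), 4765593), -1)) = Mul(Add(Mul(I, Pow(4261254, Rational(1, 2))), Rational(1077388, 1989177)), Pow(Rational(22323381509225, 4684282), -1)) = Mul(Add(Rational(1077388, 1989177), Mul(I, Pow(4261254, Rational(1, 2)))), Rational(4684282, 22323381509225)) = Add(Rational(5046789215416, 44405157060375657825), Mul(Rational(4684282, 22323381509225), I, Pow(4261254, Rational(1, 2))))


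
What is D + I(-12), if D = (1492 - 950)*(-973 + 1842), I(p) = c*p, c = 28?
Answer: 470662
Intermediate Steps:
I(p) = 28*p
D = 470998 (D = 542*869 = 470998)
D + I(-12) = 470998 + 28*(-12) = 470998 - 336 = 470662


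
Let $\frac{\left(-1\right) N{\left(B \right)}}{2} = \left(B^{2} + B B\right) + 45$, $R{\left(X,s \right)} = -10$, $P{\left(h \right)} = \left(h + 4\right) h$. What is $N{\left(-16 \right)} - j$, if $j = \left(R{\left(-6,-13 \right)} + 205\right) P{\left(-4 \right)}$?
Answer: $-1114$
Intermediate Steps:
$P{\left(h \right)} = h \left(4 + h\right)$ ($P{\left(h \right)} = \left(4 + h\right) h = h \left(4 + h\right)$)
$N{\left(B \right)} = -90 - 4 B^{2}$ ($N{\left(B \right)} = - 2 \left(\left(B^{2} + B B\right) + 45\right) = - 2 \left(\left(B^{2} + B^{2}\right) + 45\right) = - 2 \left(2 B^{2} + 45\right) = - 2 \left(45 + 2 B^{2}\right) = -90 - 4 B^{2}$)
$j = 0$ ($j = \left(-10 + 205\right) \left(- 4 \left(4 - 4\right)\right) = 195 \left(\left(-4\right) 0\right) = 195 \cdot 0 = 0$)
$N{\left(-16 \right)} - j = \left(-90 - 4 \left(-16\right)^{2}\right) - 0 = \left(-90 - 1024\right) + 0 = -1114 + 0 = -1114$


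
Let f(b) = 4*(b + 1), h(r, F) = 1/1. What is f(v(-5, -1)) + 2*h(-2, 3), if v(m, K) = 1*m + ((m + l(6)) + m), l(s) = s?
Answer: -30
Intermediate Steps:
h(r, F) = 1
v(m, K) = 6 + 3*m (v(m, K) = 1*m + ((m + 6) + m) = m + ((6 + m) + m) = m + (6 + 2*m) = 6 + 3*m)
f(b) = 4 + 4*b (f(b) = 4*(1 + b) = 4 + 4*b)
f(v(-5, -1)) + 2*h(-2, 3) = (4 + 4*(6 + 3*(-5))) + 2*1 = (4 + 4*(6 - 15)) + 2 = (4 + 4*(-9)) + 2 = (4 - 36) + 2 = -32 + 2 = -30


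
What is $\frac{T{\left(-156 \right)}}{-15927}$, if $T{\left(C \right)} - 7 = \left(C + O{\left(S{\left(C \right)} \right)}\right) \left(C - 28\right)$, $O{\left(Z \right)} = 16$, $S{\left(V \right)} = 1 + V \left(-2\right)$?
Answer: $- \frac{8589}{5309} \approx -1.6178$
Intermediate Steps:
$S{\left(V \right)} = 1 - 2 V$
$T{\left(C \right)} = 7 + \left(-28 + C\right) \left(16 + C\right)$ ($T{\left(C \right)} = 7 + \left(C + 16\right) \left(C - 28\right) = 7 + \left(16 + C\right) \left(-28 + C\right) = 7 + \left(-28 + C\right) \left(16 + C\right)$)
$\frac{T{\left(-156 \right)}}{-15927} = \frac{-441 + \left(-156\right)^{2} - -1872}{-15927} = \left(-441 + 24336 + 1872\right) \left(- \frac{1}{15927}\right) = 25767 \left(- \frac{1}{15927}\right) = - \frac{8589}{5309}$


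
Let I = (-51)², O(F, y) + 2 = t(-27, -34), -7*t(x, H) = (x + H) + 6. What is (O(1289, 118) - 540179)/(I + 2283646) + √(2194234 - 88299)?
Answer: -3781212/16003729 + √2105935 ≈ 1450.9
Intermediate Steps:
t(x, H) = -6/7 - H/7 - x/7 (t(x, H) = -((x + H) + 6)/7 = -((H + x) + 6)/7 = -(6 + H + x)/7 = -6/7 - H/7 - x/7)
O(F, y) = 41/7 (O(F, y) = -2 + (-6/7 - ⅐*(-34) - ⅐*(-27)) = -2 + (-6/7 + 34/7 + 27/7) = -2 + 55/7 = 41/7)
I = 2601
(O(1289, 118) - 540179)/(I + 2283646) + √(2194234 - 88299) = (41/7 - 540179)/(2601 + 2283646) + √(2194234 - 88299) = -3781212/7/2286247 + √2105935 = -3781212/7*1/2286247 + √2105935 = -3781212/16003729 + √2105935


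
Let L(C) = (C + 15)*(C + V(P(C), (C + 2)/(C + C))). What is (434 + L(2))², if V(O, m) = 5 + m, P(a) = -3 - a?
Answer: 324900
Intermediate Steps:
L(C) = (15 + C)*(5 + C + (2 + C)/(2*C)) (L(C) = (C + 15)*(C + (5 + (C + 2)/(C + C))) = (15 + C)*(C + (5 + (2 + C)/((2*C)))) = (15 + C)*(C + (5 + (2 + C)*(1/(2*C)))) = (15 + C)*(C + (5 + (2 + C)/(2*C))) = (15 + C)*(5 + C + (2 + C)/(2*C)))
(434 + L(2))² = (434 + (167/2 + 2² + 15/2 + (41/2)*2))² = (434 + (167/2 + 4 + 15*(½) + 41))² = (434 + (167/2 + 4 + 15/2 + 41))² = (434 + 136)² = 570² = 324900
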